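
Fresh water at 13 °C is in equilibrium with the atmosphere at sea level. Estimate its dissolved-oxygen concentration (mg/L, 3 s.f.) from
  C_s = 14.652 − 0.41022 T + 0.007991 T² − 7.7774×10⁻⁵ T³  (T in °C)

C_s ≈ 10.5 mg/L

C_s = 14.652 − 0.41022×13 + 0.007991×13² − 7.7774×10⁻⁵×13³ = 10.50 mg/L.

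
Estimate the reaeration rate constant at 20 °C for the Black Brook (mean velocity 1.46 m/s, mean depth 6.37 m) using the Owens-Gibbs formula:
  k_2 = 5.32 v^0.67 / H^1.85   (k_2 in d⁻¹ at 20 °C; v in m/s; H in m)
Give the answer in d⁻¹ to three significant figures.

k_2 ≈ 0.223 d⁻¹

k_2 = 5.32 × 1.46^0.67 / 6.37^1.85 = 5.32 × 1.289 / 30.74 = 0.2230 d⁻¹.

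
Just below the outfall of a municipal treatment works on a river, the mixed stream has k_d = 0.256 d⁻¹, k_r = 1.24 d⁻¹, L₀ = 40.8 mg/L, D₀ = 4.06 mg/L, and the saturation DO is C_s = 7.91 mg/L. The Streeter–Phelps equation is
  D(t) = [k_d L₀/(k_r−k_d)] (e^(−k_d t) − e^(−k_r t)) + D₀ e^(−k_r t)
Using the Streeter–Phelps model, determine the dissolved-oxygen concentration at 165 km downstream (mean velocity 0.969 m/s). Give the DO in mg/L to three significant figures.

Travel time t = x/v = 165 km / (0.969 m/s) = 165000 m / 0.969 m/s = 170300 s = 1.971 d.
k_d L₀/(k_r−k_d) = 0.256×40.8/(1.24−0.256) = 10.44/0.9840 = 10.61 mg/L.
e^(−k_d t) = e^(−0.256×1.971) = 0.6038; e^(−k_r t) = e^(−1.24×1.971) = 0.08683.
D = 10.61 × (0.6038 − 0.08683) + 4.06 × 0.08683 = 5.487 + 0.3525 = 5.840 mg/L.
DO = C_s − D = 7.91 − 5.840 = 2.070 mg/L.

DO ≈ 2.07 mg/L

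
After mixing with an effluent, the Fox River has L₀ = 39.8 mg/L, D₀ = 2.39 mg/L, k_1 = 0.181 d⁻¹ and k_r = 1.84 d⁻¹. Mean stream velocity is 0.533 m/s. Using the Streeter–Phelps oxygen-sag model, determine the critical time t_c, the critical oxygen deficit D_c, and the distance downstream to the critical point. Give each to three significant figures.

At the critical point dD/dt = 0, so k_1 L₀ e^(−k_1 t) = k_r D. Substituting D(t) from the Streeter–Phelps equation and solving for t gives
t_c = ln[(k_r/k_1)(1 − D₀(k_r−k_1)/(k_1 L₀))] / (k_r−k_1).
Here k_r−k_1 = 1.659 d⁻¹ and 1 − D₀(k_r−k_1)/(k_1 L₀) = 1 − 2.39×1.659/(0.181×39.8) = 0.4496, so
t_c = ln(10.17 × 0.4496) / 1.659 = 1.520 / 1.659 = 0.9160 d.
L(t_c) = L₀ e^(−k_1 t_c) = 39.8 × 0.8472 = 33.72 mg/L, and at the critical point k_r D_c = k_1 L, so D_c = (0.181/1.84) × 33.72 = 3.317 mg/L.
x_c = v t_c = 0.533 m/s × 0.9160 d × 86400 s/d = 42180 m ≈ 42.2 km.

t_c ≈ 0.916 d; D_c ≈ 3.32 mg/L; x_c ≈ 42.2 km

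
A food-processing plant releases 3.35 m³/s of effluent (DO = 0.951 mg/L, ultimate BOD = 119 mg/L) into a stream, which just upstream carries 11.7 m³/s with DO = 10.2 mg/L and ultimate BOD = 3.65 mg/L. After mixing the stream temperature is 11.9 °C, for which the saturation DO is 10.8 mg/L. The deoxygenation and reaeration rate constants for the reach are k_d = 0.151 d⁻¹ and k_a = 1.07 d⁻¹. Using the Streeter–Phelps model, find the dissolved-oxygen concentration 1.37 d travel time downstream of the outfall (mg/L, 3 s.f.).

Mixed DO = (11.7×10.2 + 3.35×0.951)/(11.7+3.35) = 122.5/15.05 = 8.141 mg/L.
Mixed L₀ = (11.7×3.65 + 3.35×119)/(15.05) = 441.4/15.05 = 29.33 mg/L.
Initial deficit D₀ = C_s − DO₀ = 10.8 − 8.141 = 2.659 mg/L.
D(1.37) = [0.151×29.33/(1.07−0.151)](e^(−0.151×1.37) − e^(−1.07×1.37)) + 2.659 e^(−1.07×1.37)
= 4.819 × (0.8131 − 0.2309) + 2.659 × 0.2309 = 3.419 mg/L.
DO = 10.8 − 3.419 = 7.381 mg/L.

DO ≈ 7.38 mg/L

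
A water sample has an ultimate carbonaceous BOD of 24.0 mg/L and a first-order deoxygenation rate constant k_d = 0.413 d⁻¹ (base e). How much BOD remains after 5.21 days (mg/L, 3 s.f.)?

L_t = L₀ e^(−k_d t) = 24.0 × e^(−0.413×5.21) = 24.0 × 0.1163 = 2.791 mg/L.

L ≈ 2.79 mg/L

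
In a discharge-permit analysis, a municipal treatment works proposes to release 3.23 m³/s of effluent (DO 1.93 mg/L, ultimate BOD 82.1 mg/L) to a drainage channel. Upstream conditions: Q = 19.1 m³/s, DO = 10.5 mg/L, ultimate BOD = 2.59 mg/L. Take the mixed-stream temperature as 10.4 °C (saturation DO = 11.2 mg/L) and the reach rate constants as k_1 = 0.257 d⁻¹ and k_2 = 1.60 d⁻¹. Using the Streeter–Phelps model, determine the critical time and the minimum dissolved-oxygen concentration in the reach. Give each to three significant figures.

t_c ≈ 0.416 d; minimum DO ≈ 9.17 mg/L

Mixed DO = (19.1×10.5 + 3.23×1.93)/(19.1+3.23) = 206.8/22.33 = 9.260 mg/L.
Mixed L₀ = (19.1×2.59 + 3.23×82.1)/(22.33) = 314.7/22.33 = 14.09 mg/L.
Initial deficit D₀ = C_s − DO₀ = 11.2 − 9.260 = 1.940 mg/L.
t_c = (1/1.343) ln[(1.60/0.257)(1 − 1.940×1.343/(0.257×14.09))] = 0.7446 × ln(1.747) = 0.4156 d.
D_c = (0.257/1.60) × 14.09 × e^(−0.257×0.4156) = 0.1606 × 14.09 × 0.8987 = 2.034 mg/L.
Minimum DO = 11.2 − 2.034 = 9.166 mg/L.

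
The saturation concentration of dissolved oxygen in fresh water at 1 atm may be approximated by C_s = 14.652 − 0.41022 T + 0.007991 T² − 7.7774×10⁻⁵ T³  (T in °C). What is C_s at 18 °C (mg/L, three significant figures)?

C_s ≈ 9.40 mg/L

C_s = 14.652 − 0.41022×18 + 0.007991×18² − 7.7774×10⁻⁵×18³ = 9.404 mg/L.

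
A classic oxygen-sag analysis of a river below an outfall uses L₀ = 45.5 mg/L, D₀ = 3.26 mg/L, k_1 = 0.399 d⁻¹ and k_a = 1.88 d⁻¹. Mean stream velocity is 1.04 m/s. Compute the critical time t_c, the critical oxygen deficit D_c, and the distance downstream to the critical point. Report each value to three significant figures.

t_c ≈ 0.838 d; D_c ≈ 6.91 mg/L; x_c ≈ 75.3 km

t_c = [1/(k_a−k_1)] ln[(k_a/k_1)(1 − D₀(k_a−k_1)/(k_1 L₀))]
= [1/(1.88−0.399)] ln[(1.88/0.399)(1 − 3.26×1.481/(0.399×45.5))]
= (1/1.481) ln[4.712 × 0.7341] = 0.6752 × ln(3.459) = 0.6752 × 1.241 = 0.8379 d.
L(t_c) = L₀ e^(−k_1 t_c) = 45.5 × 0.7158 = 32.57 mg/L, and at the critical point k_a D_c = k_1 L, so D_c = (0.399/1.88) × 32.57 = 6.913 mg/L.
x_c = v t_c = 1.04 m/s × 0.8379 d × 86400 s/d = 75290 m ≈ 75.3 km.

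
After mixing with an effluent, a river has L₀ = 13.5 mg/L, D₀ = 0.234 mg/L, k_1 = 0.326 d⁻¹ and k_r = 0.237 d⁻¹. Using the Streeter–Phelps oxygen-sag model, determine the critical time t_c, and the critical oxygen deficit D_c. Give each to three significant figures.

At the critical point dD/dt = 0, so k_1 L₀ e^(−k_1 t) = k_r D. Substituting D(t) from the Streeter–Phelps equation and solving for t gives
t_c = ln[(k_r/k_1)(1 − D₀(k_r−k_1)/(k_1 L₀))] / (k_r−k_1).
Here k_r−k_1 = -0.08900 d⁻¹ and 1 − D₀(k_r−k_1)/(k_1 L₀) = 1 − 0.234×-0.08900/(0.326×13.5) = 1.005, so
t_c = ln(0.7270 × 1.005) / -0.08900 = -0.3141 / -0.08900 = 3.529 d.
D_c = (k_1/k_r) L₀ e^(−k_1 t_c) = (0.326/0.237) × 13.5 × e^(−0.326×3.529) = 1.376 × 13.5 × 0.3165 = 5.876 mg/L.

t_c ≈ 3.53 d; D_c ≈ 5.88 mg/L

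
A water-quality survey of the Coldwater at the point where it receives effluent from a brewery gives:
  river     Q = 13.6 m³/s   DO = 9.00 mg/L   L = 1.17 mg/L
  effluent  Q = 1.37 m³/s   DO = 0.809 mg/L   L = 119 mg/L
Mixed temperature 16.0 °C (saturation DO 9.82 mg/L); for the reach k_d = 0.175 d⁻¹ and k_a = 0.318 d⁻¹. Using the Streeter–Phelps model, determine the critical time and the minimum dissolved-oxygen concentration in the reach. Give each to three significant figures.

t_c ≈ 3.38 d; minimum DO ≈ 6.18 mg/L

Mixed DO = (13.6×9.00 + 1.37×0.809)/(13.6+1.37) = 123.5/14.97 = 8.250 mg/L.
Mixed L₀ = (13.6×1.17 + 1.37×119)/(14.97) = 178.9/14.97 = 11.95 mg/L.
Initial deficit D₀ = C_s − DO₀ = 9.82 − 8.250 = 1.570 mg/L.
t_c = (1/0.1430) ln[(0.318/0.175)(1 − 1.570×0.1430/(0.175×11.95))] = 6.993 × ln(1.622) = 3.383 d.
D_c = (0.175/0.318) × 11.95 × e^(−0.175×3.383) = 0.5503 × 11.95 × 0.5532 = 3.639 mg/L.
Minimum DO = 9.82 − 3.639 = 6.181 mg/L.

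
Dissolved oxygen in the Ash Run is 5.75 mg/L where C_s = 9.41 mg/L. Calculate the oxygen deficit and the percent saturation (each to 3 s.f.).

D ≈ 3.66 mg/L; 61.1 % saturation

D = C_s − C = 9.41 − 5.75 = 3.66 mg/L.
% saturation = 5.75/9.41 × 100 = 61.1 %.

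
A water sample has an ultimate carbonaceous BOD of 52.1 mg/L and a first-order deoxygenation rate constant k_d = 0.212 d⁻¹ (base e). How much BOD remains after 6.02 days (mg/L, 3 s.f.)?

L ≈ 14.5 mg/L

L_t = L₀ e^(−k_d t) = 52.1 × e^(−0.212×6.02) = 52.1 × 0.2791 = 14.54 mg/L.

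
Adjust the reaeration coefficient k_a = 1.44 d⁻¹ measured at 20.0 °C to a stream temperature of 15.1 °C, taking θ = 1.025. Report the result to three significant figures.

k_a(T₂) = k_a(T₁) · θ^(T₂−T₁) = 1.44 × 1.025^(15.1−20.0)
= 1.44 × 1.025^-4.90 = 1.44 × 0.8860 = 1.276 d⁻¹.

k_a ≈ 1.28 d⁻¹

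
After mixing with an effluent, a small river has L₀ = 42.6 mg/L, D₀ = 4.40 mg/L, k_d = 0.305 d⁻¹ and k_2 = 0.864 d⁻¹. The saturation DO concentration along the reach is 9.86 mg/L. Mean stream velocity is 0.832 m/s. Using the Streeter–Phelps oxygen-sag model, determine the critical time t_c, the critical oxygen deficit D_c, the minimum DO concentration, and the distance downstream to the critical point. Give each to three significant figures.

t_c = [1/(k_2−k_d)] ln[(k_2/k_d)(1 − D₀(k_2−k_d)/(k_d L₀))]
= [1/(0.864−0.305)] ln[(0.864/0.305)(1 − 4.40×0.5590/(0.305×42.6))]
= (1/0.5590) ln[2.833 × 0.8107] = 1.789 × ln(2.297) = 1.789 × 0.8314 = 1.487 d.
D_c = (k_d/k_2) L₀ e^(−k_d t_c) = (0.305/0.864) × 42.6 × e^(−0.305×1.487) = 0.3530 × 42.6 × 0.6353 = 9.554 mg/L.
Minimum DO = C_s − D_c = 9.86 − 9.554 = 0.3059 mg/L.
x_c = v t_c = 0.832 m/s × 1.487 d × 86400 s/d = 106900 m ≈ 107 km.

t_c ≈ 1.49 d; D_c ≈ 9.55 mg/L; min DO ≈ 0.306 mg/L; x_c ≈ 107 km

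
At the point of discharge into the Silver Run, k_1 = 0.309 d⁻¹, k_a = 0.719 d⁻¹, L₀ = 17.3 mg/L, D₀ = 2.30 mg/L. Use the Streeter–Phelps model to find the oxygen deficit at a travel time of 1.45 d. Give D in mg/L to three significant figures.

k_1 L₀/(k_a−k_1) = 0.309×17.3/(0.719−0.309) = 5.346/0.4100 = 13.04 mg/L.
e^(−k_1 t) = e^(−0.309×1.450) = 0.6389; e^(−k_a t) = e^(−0.719×1.450) = 0.3526.
D = 13.04 × (0.6389 − 0.3526) + 2.30 × 0.3526 = 3.733 + 0.8109 = 4.544 mg/L.

D ≈ 4.54 mg/L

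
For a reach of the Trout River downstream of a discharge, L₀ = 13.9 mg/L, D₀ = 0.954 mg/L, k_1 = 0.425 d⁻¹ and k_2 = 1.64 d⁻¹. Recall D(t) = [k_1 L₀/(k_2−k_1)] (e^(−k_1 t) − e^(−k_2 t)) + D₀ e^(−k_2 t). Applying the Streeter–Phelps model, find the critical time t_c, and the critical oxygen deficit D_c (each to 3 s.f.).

t_c = [1/(k_2−k_1)] ln[(k_2/k_1)(1 − D₀(k_2−k_1)/(k_1 L₀))]
= [1/(1.64−0.425)] ln[(1.64/0.425)(1 − 0.954×1.215/(0.425×13.9))]
= (1/1.215) ln[3.859 × 0.8038] = 0.8230 × ln(3.102) = 0.8230 × 1.132 = 0.9316 d.
L(t_c) = L₀ e^(−k_1 t_c) = 13.9 × 0.6730 = 9.355 mg/L, and at the critical point k_2 D_c = k_1 L, so D_c = (0.425/1.64) × 9.355 = 2.424 mg/L.

t_c ≈ 0.932 d; D_c ≈ 2.42 mg/L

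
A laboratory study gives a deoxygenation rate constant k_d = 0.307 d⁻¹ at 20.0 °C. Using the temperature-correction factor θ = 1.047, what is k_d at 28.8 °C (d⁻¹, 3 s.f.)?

k_d ≈ 0.460 d⁻¹

k_d(T₂) = k_d(T₁) · θ^(T₂−T₁) = 0.307 × 1.047^(28.8−20.0)
= 0.307 × 1.047^8.80 = 0.307 × 1.498 = 0.4599 d⁻¹.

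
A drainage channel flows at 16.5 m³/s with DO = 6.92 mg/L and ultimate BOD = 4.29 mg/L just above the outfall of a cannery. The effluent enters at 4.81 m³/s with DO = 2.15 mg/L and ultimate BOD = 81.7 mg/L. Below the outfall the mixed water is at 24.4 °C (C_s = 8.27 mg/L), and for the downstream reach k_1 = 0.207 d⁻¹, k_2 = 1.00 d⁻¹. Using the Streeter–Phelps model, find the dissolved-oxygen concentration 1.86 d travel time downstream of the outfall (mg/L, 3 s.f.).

Mixed DO = (16.5×6.92 + 4.81×2.15)/(16.5+4.81) = 124.5/21.31 = 5.843 mg/L.
Mixed L₀ = (16.5×4.29 + 4.81×81.7)/(21.31) = 463.8/21.31 = 21.76 mg/L.
Initial deficit D₀ = C_s − DO₀ = 8.27 − 5.843 = 2.427 mg/L.
D(1.86) = [0.207×21.76/(1.00−0.207)](e^(−0.207×1.86) − e^(−1.00×1.86)) + 2.427 e^(−1.00×1.86)
= 5.681 × (0.6804 − 0.1557) + 2.427 × 0.1557 = 3.359 mg/L.
DO = 8.27 − 3.359 = 4.911 mg/L.

DO ≈ 4.91 mg/L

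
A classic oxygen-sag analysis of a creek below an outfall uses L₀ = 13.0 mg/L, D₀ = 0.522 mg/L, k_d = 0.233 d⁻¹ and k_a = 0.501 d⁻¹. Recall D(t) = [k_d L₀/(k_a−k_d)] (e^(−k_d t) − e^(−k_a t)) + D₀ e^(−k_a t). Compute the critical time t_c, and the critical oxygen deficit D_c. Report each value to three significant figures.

t_c ≈ 2.68 d; D_c ≈ 3.24 mg/L

t_c = [1/(k_a−k_d)] ln[(k_a/k_d)(1 − D₀(k_a−k_d)/(k_d L₀))]
= [1/(0.501−0.233)] ln[(0.501/0.233)(1 − 0.522×0.2680/(0.233×13.0))]
= (1/0.2680) ln[2.150 × 0.9538] = 3.731 × ln(2.051) = 3.731 × 0.7183 = 2.680 d.
L(t_c) = L₀ e^(−k_d t_c) = 13.0 × 0.5355 = 6.962 mg/L, and at the critical point k_a D_c = k_d L, so D_c = (0.233/0.501) × 6.962 = 3.238 mg/L.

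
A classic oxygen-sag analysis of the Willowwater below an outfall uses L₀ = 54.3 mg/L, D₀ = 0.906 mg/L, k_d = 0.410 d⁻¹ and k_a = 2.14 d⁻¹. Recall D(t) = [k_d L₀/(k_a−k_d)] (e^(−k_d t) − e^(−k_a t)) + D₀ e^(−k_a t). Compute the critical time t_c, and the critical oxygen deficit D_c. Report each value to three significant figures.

At the critical point dD/dt = 0, so k_d L₀ e^(−k_d t) = k_a D. Substituting D(t) from the Streeter–Phelps equation and solving for t gives
t_c = ln[(k_a/k_d)(1 − D₀(k_a−k_d)/(k_d L₀))] / (k_a−k_d).
Here k_a−k_d = 1.730 d⁻¹ and 1 − D₀(k_a−k_d)/(k_d L₀) = 1 − 0.906×1.730/(0.410×54.3) = 0.9296, so
t_c = ln(5.220 × 0.9296) / 1.730 = 1.579 / 1.730 = 0.9129 d.
L(t_c) = L₀ e^(−k_d t_c) = 54.3 × 0.6878 = 37.35 mg/L, and at the critical point k_a D_c = k_d L, so D_c = (0.410/2.14) × 37.35 = 7.155 mg/L.

t_c ≈ 0.913 d; D_c ≈ 7.16 mg/L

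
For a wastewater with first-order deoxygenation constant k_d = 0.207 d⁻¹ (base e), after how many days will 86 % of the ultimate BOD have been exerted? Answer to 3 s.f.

t ≈ 9.50 d

y/L₀ = 1 − e^(−k_d t) = 0.86 ⇒ e^(−k_d t) = 0.140
t = −ln(0.140) / 0.207 = 1.966 / 0.207 = 9.498 d.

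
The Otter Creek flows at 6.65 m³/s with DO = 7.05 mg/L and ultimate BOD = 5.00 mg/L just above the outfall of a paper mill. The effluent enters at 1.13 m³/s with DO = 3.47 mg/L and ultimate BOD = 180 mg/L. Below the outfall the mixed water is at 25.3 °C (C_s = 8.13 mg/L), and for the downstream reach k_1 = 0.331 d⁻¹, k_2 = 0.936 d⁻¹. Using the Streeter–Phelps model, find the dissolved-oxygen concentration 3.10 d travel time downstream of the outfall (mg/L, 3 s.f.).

Mixed DO = (6.65×7.05 + 1.13×3.47)/(6.65+1.13) = 50.80/7.780 = 6.530 mg/L.
Mixed L₀ = (6.65×5.00 + 1.13×180)/(7.780) = 236.6/7.780 = 30.42 mg/L.
Initial deficit D₀ = C_s − DO₀ = 8.13 − 6.530 = 1.600 mg/L.
D(3.10) = [0.331×30.42/(0.936−0.331)](e^(−0.331×3.10) − e^(−0.936×3.10)) + 1.600 e^(−0.936×3.10)
= 16.64 × (0.3584 − 0.05494) + 1.600 × 0.05494 = 5.138 mg/L.
DO = 8.13 − 5.138 = 2.992 mg/L.

DO ≈ 2.99 mg/L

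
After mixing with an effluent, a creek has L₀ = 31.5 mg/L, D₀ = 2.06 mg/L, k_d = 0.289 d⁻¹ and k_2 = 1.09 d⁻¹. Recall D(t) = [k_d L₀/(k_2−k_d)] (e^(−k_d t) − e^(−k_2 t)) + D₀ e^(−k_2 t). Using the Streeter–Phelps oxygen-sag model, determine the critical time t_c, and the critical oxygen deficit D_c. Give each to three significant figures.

t_c ≈ 1.41 d; D_c ≈ 5.56 mg/L

t_c = [1/(k_2−k_d)] ln[(k_2/k_d)(1 − D₀(k_2−k_d)/(k_d L₀))]
= [1/(1.09−0.289)] ln[(1.09/0.289)(1 − 2.06×0.8010/(0.289×31.5))]
= (1/0.8010) ln[3.772 × 0.8187] = 1.248 × ln(3.088) = 1.248 × 1.128 = 1.408 d.
D_c = (k_d/k_2) L₀ e^(−k_d t_c) = (0.289/1.09) × 31.5 × e^(−0.289×1.408) = 0.2651 × 31.5 × 0.6658 = 5.560 mg/L.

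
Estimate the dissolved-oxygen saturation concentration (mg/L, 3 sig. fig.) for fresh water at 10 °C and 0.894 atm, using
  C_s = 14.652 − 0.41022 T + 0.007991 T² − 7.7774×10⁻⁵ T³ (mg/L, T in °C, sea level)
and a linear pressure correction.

At sea level: C_s = 14.652 − 0.41022×10 + 0.007991×10² − 7.7774×10⁻⁵×10³ = 11.27 mg/L.
Pressure correction: C_s' = 11.27 × 0.894 = 10.08 mg/L.

C_s ≈ 10.1 mg/L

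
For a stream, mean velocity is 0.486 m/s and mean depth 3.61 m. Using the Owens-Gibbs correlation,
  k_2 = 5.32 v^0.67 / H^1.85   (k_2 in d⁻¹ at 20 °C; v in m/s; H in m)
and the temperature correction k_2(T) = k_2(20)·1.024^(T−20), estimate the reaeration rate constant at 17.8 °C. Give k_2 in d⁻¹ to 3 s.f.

k_2 ≈ 0.290 d⁻¹

k_2(20) = 5.32 × 0.486^0.67 / 3.61^1.85 = 5.32 × 0.6167 / 10.75 = 0.3052 d⁻¹.
k_2(17.8) = 0.3052 × 1.024^(17.8−20) = 0.3052 × 0.9492 = 0.2897 d⁻¹.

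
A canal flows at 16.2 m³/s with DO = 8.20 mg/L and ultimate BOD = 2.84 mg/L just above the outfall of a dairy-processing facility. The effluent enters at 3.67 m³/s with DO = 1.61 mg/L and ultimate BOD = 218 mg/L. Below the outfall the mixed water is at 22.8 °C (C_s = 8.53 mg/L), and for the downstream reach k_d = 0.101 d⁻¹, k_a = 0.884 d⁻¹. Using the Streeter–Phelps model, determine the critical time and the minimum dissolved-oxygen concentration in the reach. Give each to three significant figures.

t_c ≈ 2.35 d; minimum DO ≈ 4.69 mg/L

Mixed DO = (16.2×8.20 + 3.67×1.61)/(16.2+3.67) = 138.7/19.87 = 6.983 mg/L.
Mixed L₀ = (16.2×2.84 + 3.67×218)/(19.87) = 846.1/19.87 = 42.58 mg/L.
Initial deficit D₀ = C_s − DO₀ = 8.53 − 6.983 = 1.547 mg/L.
t_c = (1/0.7830) ln[(0.884/0.101)(1 − 1.547×0.7830/(0.101×42.58))] = 1.277 × ln(6.287) = 2.348 d.
D_c = (0.101/0.884) × 42.58 × e^(−0.101×2.348) = 0.1143 × 42.58 × 0.7889 = 3.838 mg/L.
Minimum DO = 8.53 − 3.838 = 4.692 mg/L.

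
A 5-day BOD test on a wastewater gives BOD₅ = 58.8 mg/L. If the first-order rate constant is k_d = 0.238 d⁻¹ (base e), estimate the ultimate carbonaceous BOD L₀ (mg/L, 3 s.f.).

L₀ ≈ 84.5 mg/L

BOD₅ = L₀(1 − e^(−5k_d)) ⇒ L₀ = BOD₅ / (1 − e^(−5×0.238))
= 58.8 / (1 − 0.3042) = 58.8 / 0.6958 = 84.51 mg/L.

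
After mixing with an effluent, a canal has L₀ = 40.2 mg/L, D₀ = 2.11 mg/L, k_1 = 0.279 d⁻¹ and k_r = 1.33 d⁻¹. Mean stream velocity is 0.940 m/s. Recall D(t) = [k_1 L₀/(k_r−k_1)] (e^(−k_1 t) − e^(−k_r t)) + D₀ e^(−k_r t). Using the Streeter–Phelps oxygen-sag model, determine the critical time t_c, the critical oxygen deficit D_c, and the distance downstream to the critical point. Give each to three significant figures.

t_c ≈ 1.28 d; D_c ≈ 5.91 mg/L; x_c ≈ 104 km

At the critical point dD/dt = 0, so k_1 L₀ e^(−k_1 t) = k_r D. Substituting D(t) from the Streeter–Phelps equation and solving for t gives
t_c = ln[(k_r/k_1)(1 − D₀(k_r−k_1)/(k_1 L₀))] / (k_r−k_1).
Here k_r−k_1 = 1.051 d⁻¹ and 1 − D₀(k_r−k_1)/(k_1 L₀) = 1 − 2.11×1.051/(0.279×40.2) = 0.8023, so
t_c = ln(4.767 × 0.8023) / 1.051 = 1.341 / 1.051 = 1.276 d.
L(t_c) = L₀ e^(−k_1 t_c) = 40.2 × 0.7004 = 28.16 mg/L, and at the critical point k_r D_c = k_1 L, so D_c = (0.279/1.33) × 28.16 = 5.906 mg/L.
x_c = v t_c = 0.940 m/s × 1.276 d × 86400 s/d = 103700 m ≈ 104 km.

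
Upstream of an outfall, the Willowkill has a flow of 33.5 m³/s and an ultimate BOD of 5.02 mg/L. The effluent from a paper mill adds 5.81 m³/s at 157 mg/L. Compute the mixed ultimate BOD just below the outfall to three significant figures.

Flow-weighted mixing: C = (Q_r C_r + Q_w C_w)/(Q_r + Q_w)
= (33.5×5.02 + 5.81×157)/(33.5 + 5.81) = 1080/39.31 = 27.48 mg/L.

27.5 mg/L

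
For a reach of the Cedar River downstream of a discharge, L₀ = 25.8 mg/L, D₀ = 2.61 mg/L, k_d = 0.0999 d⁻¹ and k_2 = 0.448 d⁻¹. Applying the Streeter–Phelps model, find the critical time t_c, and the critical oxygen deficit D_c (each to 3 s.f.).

t_c = [1/(k_2−k_d)] ln[(k_2/k_d)(1 − D₀(k_2−k_d)/(k_d L₀))]
= [1/(0.448−0.0999)] ln[(0.448/0.0999)(1 − 2.61×0.3481/(0.0999×25.8))]
= (1/0.3481) ln[4.484 × 0.6475] = 2.873 × ln(2.904) = 2.873 × 1.066 = 3.062 d.
D_c = (k_d/k_2) L₀ e^(−k_d t_c) = (0.0999/0.448) × 25.8 × e^(−0.0999×3.062) = 0.2230 × 25.8 × 0.7364 = 4.237 mg/L.

t_c ≈ 3.06 d; D_c ≈ 4.24 mg/L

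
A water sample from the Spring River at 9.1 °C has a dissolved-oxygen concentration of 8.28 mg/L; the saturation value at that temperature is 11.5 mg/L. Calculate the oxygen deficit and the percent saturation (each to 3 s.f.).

D = C_s − C = 11.5 − 8.28 = 3.22 mg/L.
% saturation = 8.28/11.5 × 100 = 72.0 %.

D ≈ 3.22 mg/L; 72.0 % saturation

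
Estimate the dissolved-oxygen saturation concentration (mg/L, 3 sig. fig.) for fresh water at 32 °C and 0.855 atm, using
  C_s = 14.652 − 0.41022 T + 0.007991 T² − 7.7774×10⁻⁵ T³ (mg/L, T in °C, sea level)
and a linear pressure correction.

At sea level: C_s = 14.652 − 0.41022×32 + 0.007991×32² − 7.7774×10⁻⁵×32³ = 7.159 mg/L.
Pressure correction: C_s' = 7.159 × 0.855 = 6.121 mg/L.

C_s ≈ 6.12 mg/L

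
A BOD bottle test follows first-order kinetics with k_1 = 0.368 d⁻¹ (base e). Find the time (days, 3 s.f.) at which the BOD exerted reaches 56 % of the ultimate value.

y/L₀ = 1 − e^(−k_1 t) = 0.56 ⇒ e^(−k_1 t) = 0.440
t = −ln(0.440) / 0.368 = 0.8210 / 0.368 = 2.231 d.

t ≈ 2.23 d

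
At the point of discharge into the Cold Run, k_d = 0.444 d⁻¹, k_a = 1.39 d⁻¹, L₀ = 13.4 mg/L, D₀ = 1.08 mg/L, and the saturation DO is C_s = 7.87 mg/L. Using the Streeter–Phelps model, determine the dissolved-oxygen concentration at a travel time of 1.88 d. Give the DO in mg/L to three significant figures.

k_d L₀/(k_a−k_d) = 0.444×13.4/(1.39−0.444) = 5.950/0.9460 = 6.289 mg/L.
e^(−k_d t) = e^(−0.444×1.880) = 0.4340; e^(−k_a t) = e^(−1.39×1.880) = 0.07330.
D = 6.289 × (0.4340 − 0.07330) + 1.08 × 0.07330 = 2.268 + 0.07916 = 2.348 mg/L.
DO = C_s − D = 7.87 − 2.348 = 5.522 mg/L.

DO ≈ 5.52 mg/L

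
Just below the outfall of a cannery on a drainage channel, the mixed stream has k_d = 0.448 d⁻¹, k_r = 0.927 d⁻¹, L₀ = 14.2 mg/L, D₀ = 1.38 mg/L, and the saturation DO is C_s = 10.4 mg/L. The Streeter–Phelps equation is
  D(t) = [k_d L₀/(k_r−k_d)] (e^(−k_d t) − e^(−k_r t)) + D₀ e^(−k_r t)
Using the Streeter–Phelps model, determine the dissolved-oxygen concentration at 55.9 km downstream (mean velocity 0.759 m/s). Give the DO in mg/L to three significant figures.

DO ≈ 6.73 mg/L

Travel time t = x/v = 55.9 km / (0.759 m/s) = 55900 m / 0.759 m/s = 73650 s = 0.8524 d.
k_d L₀/(k_r−k_d) = 0.448×14.2/(0.927−0.448) = 6.362/0.4790 = 13.28 mg/L.
e^(−k_d t) = e^(−0.448×0.8524) = 0.6826; e^(−k_r t) = e^(−0.927×0.8524) = 0.4538.
D = 13.28 × (0.6826 − 0.4538) + 1.38 × 0.4538 = 3.039 + 0.6262 = 3.665 mg/L.
DO = C_s − D = 10.4 − 3.665 = 6.735 mg/L.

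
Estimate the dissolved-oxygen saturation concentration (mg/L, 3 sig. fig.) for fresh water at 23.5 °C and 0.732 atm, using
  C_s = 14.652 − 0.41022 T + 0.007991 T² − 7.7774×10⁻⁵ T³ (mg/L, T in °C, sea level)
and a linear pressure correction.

At sea level: C_s = 14.652 − 0.41022×23.5 + 0.007991×23.5² − 7.7774×10⁻⁵×23.5³ = 8.416 mg/L.
Pressure correction: C_s' = 8.416 × 0.732 = 6.160 mg/L.

C_s ≈ 6.16 mg/L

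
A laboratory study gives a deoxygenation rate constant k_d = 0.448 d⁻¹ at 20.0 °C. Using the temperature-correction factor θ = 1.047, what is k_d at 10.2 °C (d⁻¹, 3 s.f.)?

k_d(T₂) = k_d(T₁) · θ^(T₂−T₁) = 0.448 × 1.047^(10.2−20.0)
= 0.448 × 1.047^-9.80 = 0.448 × 0.6376 = 0.2856 d⁻¹.

k_d ≈ 0.286 d⁻¹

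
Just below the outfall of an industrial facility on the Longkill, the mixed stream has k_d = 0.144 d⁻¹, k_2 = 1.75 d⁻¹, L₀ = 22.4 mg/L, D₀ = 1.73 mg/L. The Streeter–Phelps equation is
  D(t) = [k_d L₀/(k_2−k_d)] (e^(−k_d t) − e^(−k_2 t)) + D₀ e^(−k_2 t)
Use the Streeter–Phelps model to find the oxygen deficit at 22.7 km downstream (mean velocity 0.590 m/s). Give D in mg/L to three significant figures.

Travel time t = x/v = 22.7 km / (0.590 m/s) = 22700 m / 0.590 m/s = 38470 s = 0.4453 d.
k_d L₀/(k_2−k_d) = 0.144×22.4/(1.75−0.144) = 3.226/1.606 = 2.008 mg/L.
e^(−k_d t) = e^(−0.144×0.4453) = 0.9379; e^(−k_2 t) = e^(−1.75×0.4453) = 0.4587.
D = 2.008 × (0.9379 − 0.4587) + 1.73 × 0.4587 = 0.9624 + 0.7936 = 1.756 mg/L.

D ≈ 1.76 mg/L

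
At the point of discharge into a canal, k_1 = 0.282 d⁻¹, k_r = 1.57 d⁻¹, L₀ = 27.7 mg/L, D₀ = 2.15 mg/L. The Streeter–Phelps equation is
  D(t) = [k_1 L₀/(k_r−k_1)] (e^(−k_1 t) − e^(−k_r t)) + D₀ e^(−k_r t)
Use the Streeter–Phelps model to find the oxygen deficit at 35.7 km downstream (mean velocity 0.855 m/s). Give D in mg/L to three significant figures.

D ≈ 3.46 mg/L

Travel time t = x/v = 35.7 km / (0.855 m/s) = 35700 m / 0.855 m/s = 41750 s = 0.4833 d.
k_1 L₀/(k_r−k_1) = 0.282×27.7/(1.57−0.282) = 7.811/1.288 = 6.065 mg/L.
e^(−k_1 t) = e^(−0.282×0.4833) = 0.8726; e^(−k_r t) = e^(−1.57×0.4833) = 0.4683.
D = 6.065 × (0.8726 − 0.4683) + 2.15 × 0.4683 = 2.452 + 1.007 = 3.459 mg/L.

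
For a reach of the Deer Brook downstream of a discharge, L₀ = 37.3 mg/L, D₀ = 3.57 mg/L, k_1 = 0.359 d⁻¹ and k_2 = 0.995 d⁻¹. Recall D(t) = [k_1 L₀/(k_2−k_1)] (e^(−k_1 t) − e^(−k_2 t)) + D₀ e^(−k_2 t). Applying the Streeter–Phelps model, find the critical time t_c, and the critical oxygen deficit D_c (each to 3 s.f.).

t_c ≈ 1.31 d; D_c ≈ 8.41 mg/L

At the critical point dD/dt = 0, so k_1 L₀ e^(−k_1 t) = k_2 D. Substituting D(t) from the Streeter–Phelps equation and solving for t gives
t_c = ln[(k_2/k_1)(1 − D₀(k_2−k_1)/(k_1 L₀))] / (k_2−k_1).
Here k_2−k_1 = 0.6360 d⁻¹ and 1 − D₀(k_2−k_1)/(k_1 L₀) = 1 − 3.57×0.6360/(0.359×37.3) = 0.8304, so
t_c = ln(2.772 × 0.8304) / 0.6360 = 0.8336 / 0.6360 = 1.311 d.
D_c = (k_1/k_2) L₀ e^(−k_1 t_c) = (0.359/0.995) × 37.3 × e^(−0.359×1.311) = 0.3608 × 37.3 × 0.6247 = 8.407 mg/L.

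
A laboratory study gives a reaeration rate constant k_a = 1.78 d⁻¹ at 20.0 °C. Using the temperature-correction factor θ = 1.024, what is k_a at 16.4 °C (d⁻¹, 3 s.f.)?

k_a ≈ 1.63 d⁻¹

k_a(T₂) = k_a(T₁) · θ^(T₂−T₁) = 1.78 × 1.024^(16.4−20.0)
= 1.78 × 1.024^-3.60 = 1.78 × 0.9182 = 1.634 d⁻¹.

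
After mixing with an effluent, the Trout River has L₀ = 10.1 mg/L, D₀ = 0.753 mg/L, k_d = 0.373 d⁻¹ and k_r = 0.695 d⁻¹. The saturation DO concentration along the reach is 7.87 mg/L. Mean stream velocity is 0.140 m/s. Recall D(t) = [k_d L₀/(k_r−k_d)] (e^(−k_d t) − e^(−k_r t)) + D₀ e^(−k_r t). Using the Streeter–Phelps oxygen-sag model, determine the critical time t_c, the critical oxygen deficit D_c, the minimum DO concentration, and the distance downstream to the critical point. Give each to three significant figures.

t_c ≈ 1.73 d; D_c ≈ 2.85 mg/L; min DO ≈ 5.02 mg/L; x_c ≈ 20.9 km

t_c = [1/(k_r−k_d)] ln[(k_r/k_d)(1 − D₀(k_r−k_d)/(k_d L₀))]
= [1/(0.695−0.373)] ln[(0.695/0.373)(1 − 0.753×0.3220/(0.373×10.1))]
= (1/0.3220) ln[1.863 × 0.9356] = 3.106 × ln(1.743) = 3.106 × 0.5558 = 1.726 d.
D_c = (k_d/k_r) L₀ e^(−k_d t_c) = (0.373/0.695) × 10.1 × e^(−0.373×1.726) = 0.5367 × 10.1 × 0.5253 = 2.847 mg/L.
Minimum DO = C_s − D_c = 7.87 − 2.847 = 5.023 mg/L.
x_c = v t_c = 0.140 m/s × 1.726 d × 86400 s/d = 20880 m ≈ 20.9 km.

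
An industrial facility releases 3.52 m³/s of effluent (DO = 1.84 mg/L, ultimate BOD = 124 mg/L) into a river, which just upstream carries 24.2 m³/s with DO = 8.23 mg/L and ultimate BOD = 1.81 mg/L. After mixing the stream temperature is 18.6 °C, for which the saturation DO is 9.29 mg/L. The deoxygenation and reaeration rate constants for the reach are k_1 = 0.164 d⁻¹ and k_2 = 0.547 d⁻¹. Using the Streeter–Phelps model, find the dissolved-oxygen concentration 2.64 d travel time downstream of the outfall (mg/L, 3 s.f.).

Mixed DO = (24.2×8.23 + 3.52×1.84)/(24.2+3.52) = 205.6/27.72 = 7.419 mg/L.
Mixed L₀ = (24.2×1.81 + 3.52×124)/(27.72) = 480.3/27.72 = 17.33 mg/L.
Initial deficit D₀ = C_s − DO₀ = 9.29 − 7.419 = 1.871 mg/L.
D(2.64) = [0.164×17.33/(0.547−0.164)](e^(−0.164×2.64) − e^(−0.547×2.64)) + 1.871 e^(−0.547×2.64)
= 7.419 × (0.6486 − 0.2360) + 1.871 × 0.2360 = 3.503 mg/L.
DO = 9.29 − 3.503 = 5.787 mg/L.

DO ≈ 5.79 mg/L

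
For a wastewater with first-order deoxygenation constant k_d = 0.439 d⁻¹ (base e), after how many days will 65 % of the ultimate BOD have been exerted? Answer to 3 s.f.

t ≈ 2.39 d

y/L₀ = 1 − e^(−k_d t) = 0.65 ⇒ e^(−k_d t) = 0.350
t = −ln(0.350) / 0.439 = 1.050 / 0.439 = 2.391 d.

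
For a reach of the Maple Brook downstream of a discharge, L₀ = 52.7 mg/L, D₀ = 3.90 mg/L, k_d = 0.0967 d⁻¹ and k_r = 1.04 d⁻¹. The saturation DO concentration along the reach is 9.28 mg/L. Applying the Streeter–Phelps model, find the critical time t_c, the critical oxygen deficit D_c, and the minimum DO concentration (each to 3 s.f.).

t_c ≈ 1.16 d; D_c ≈ 4.38 mg/L; min DO ≈ 4.90 mg/L

At the critical point dD/dt = 0, so k_d L₀ e^(−k_d t) = k_r D. Substituting D(t) from the Streeter–Phelps equation and solving for t gives
t_c = ln[(k_r/k_d)(1 − D₀(k_r−k_d)/(k_d L₀))] / (k_r−k_d).
Here k_r−k_d = 0.9433 d⁻¹ and 1 − D₀(k_r−k_d)/(k_d L₀) = 1 − 3.90×0.9433/(0.0967×52.7) = 0.2781, so
t_c = ln(10.75 × 0.2781) / 0.9433 = 1.096 / 0.9433 = 1.161 d.
L(t_c) = L₀ e^(−k_d t_c) = 52.7 × 0.8938 = 47.10 mg/L, and at the critical point k_r D_c = k_d L, so D_c = (0.0967/1.04) × 47.10 = 4.380 mg/L.
Minimum DO = C_s − D_c = 9.28 − 4.380 = 4.900 mg/L.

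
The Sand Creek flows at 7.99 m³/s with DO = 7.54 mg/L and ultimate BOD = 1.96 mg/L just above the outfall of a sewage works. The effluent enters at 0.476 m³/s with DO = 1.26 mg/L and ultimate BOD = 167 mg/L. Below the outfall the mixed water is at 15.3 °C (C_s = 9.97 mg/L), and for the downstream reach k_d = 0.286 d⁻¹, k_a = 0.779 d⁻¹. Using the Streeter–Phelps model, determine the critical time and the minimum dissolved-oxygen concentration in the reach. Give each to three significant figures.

t_c ≈ 0.904 d; minimum DO ≈ 6.78 mg/L

Mixed DO = (7.99×7.54 + 0.476×1.26)/(7.99+0.476) = 60.84/8.466 = 7.187 mg/L.
Mixed L₀ = (7.99×1.96 + 0.476×167)/(8.466) = 95.15/8.466 = 11.24 mg/L.
Initial deficit D₀ = C_s − DO₀ = 9.97 − 7.187 = 2.783 mg/L.
t_c = (1/0.4930) ln[(0.779/0.286)(1 − 2.783×0.4930/(0.286×11.24))] = 2.028 × ln(1.561) = 0.9035 d.
D_c = (0.286/0.779) × 11.24 × e^(−0.286×0.9035) = 0.3671 × 11.24 × 0.7723 = 3.187 mg/L.
Minimum DO = 9.97 − 3.187 = 6.783 mg/L.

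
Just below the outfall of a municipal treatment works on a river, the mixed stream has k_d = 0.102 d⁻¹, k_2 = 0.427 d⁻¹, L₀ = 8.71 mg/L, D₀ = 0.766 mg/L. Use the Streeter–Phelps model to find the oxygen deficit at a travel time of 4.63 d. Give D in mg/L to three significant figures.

D ≈ 1.43 mg/L

k_d L₀/(k_2−k_d) = 0.102×8.71/(0.427−0.102) = 0.8884/0.3250 = 2.734 mg/L.
e^(−k_d t) = e^(−0.102×4.630) = 0.6236; e^(−k_2 t) = e^(−0.427×4.630) = 0.1385.
D = 2.734 × (0.6236 − 0.1385) + 0.766 × 0.1385 = 1.326 + 0.1061 = 1.432 mg/L.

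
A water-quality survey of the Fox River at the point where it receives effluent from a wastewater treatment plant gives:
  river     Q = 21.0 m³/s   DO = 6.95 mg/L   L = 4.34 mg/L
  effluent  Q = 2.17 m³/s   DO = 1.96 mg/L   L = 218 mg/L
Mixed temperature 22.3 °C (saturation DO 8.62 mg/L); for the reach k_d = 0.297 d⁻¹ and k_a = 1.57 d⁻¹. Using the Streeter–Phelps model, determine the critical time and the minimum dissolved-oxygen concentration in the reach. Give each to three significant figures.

t_c ≈ 0.937 d; minimum DO ≈ 5.13 mg/L

Mixed DO = (21.0×6.95 + 2.17×1.96)/(21.0+2.17) = 150.2/23.17 = 6.483 mg/L.
Mixed L₀ = (21.0×4.34 + 2.17×218)/(23.17) = 564.2/23.17 = 24.35 mg/L.
Initial deficit D₀ = C_s − DO₀ = 8.62 − 6.483 = 2.137 mg/L.
t_c = (1/1.273) ln[(1.57/0.297)(1 − 2.137×1.273/(0.297×24.35))] = 0.7855 × ln(3.297) = 0.9373 d.
D_c = (0.297/1.57) × 24.35 × e^(−0.297×0.9373) = 0.1892 × 24.35 × 0.7570 = 3.487 mg/L.
Minimum DO = 8.62 − 3.487 = 5.133 mg/L.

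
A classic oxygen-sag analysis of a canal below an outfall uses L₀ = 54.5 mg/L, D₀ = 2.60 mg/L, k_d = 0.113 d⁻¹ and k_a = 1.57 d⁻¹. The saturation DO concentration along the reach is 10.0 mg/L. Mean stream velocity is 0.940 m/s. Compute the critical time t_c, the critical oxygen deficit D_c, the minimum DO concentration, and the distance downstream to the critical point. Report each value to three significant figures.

With k_a/k_d = 13.89 and 1 − D₀(k_a−k_d)/(k_d L₀) = 0.3849,
t_c = ln(13.89 × 0.3849) / (1.57 − 0.113) = ln(5.347) / 1.457 = 1.677/1.457 = 1.151 d.
L(t_c) = L₀ e^(−k_d t_c) = 54.5 × 0.8781 = 47.85 mg/L, and at the critical point k_a D_c = k_d L, so D_c = (0.113/1.57) × 47.85 = 3.444 mg/L.
Minimum DO = C_s − D_c = 10.0 − 3.444 = 6.556 mg/L.
x_c = v t_c = 0.940 m/s × 1.151 d × 86400 s/d = 93460 m ≈ 93.5 km.

t_c ≈ 1.15 d; D_c ≈ 3.44 mg/L; min DO ≈ 6.56 mg/L; x_c ≈ 93.5 km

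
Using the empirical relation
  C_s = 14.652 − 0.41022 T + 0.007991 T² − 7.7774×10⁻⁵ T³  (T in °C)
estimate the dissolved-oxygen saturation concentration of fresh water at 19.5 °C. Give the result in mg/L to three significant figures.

C_s ≈ 9.11 mg/L

C_s = 14.652 − 0.41022×19.5 + 0.007991×19.5² − 7.7774×10⁻⁵×19.5³ = 9.115 mg/L.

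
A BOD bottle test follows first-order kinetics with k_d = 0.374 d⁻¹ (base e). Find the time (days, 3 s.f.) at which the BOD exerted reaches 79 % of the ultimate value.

t ≈ 4.17 d

y/L₀ = 1 − e^(−k_d t) = 0.79 ⇒ e^(−k_d t) = 0.210
t = −ln(0.210) / 0.374 = 1.561 / 0.374 = 4.173 d.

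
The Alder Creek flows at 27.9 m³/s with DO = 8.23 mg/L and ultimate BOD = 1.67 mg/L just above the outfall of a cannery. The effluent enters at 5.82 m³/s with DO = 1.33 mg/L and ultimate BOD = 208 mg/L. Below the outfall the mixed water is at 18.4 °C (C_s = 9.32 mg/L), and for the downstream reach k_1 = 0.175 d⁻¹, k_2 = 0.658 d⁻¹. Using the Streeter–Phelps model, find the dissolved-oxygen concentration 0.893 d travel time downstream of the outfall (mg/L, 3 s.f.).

DO ≈ 4.00 mg/L

Mixed DO = (27.9×8.23 + 5.82×1.33)/(27.9+5.82) = 237.4/33.72 = 7.039 mg/L.
Mixed L₀ = (27.9×1.67 + 5.82×208)/(33.72) = 1257/33.72 = 37.28 mg/L.
Initial deficit D₀ = C_s − DO₀ = 9.32 − 7.039 = 2.281 mg/L.
D(0.893) = [0.175×37.28/(0.658−0.175)](e^(−0.175×0.893) − e^(−0.658×0.893)) + 2.281 e^(−0.658×0.893)
= 13.51 × (0.8553 − 0.5557) + 2.281 × 0.5557 = 5.315 mg/L.
DO = 9.32 − 5.315 = 4.005 mg/L.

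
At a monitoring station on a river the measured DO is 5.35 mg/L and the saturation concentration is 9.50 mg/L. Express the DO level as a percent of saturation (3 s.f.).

56.3 % saturation

% saturation = C/C_s × 100 = 5.35/9.50 × 100 = 56.3 %.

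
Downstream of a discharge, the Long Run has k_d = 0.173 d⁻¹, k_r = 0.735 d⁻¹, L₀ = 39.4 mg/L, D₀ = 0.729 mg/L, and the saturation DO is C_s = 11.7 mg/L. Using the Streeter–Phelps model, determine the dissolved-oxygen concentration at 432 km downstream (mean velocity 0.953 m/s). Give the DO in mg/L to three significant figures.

DO ≈ 7.05 mg/L

Travel time t = x/v = 432 km / (0.953 m/s) = 432000 m / 0.953 m/s = 453300 s = 5.247 d.
k_d L₀/(k_r−k_d) = 0.173×39.4/(0.735−0.173) = 6.816/0.5620 = 12.13 mg/L.
e^(−k_d t) = e^(−0.173×5.247) = 0.4035; e^(−k_r t) = e^(−0.735×5.247) = 0.02115.
D = 12.13 × (0.4035 − 0.02115) + 0.729 × 0.02115 = 4.637 + 0.01542 = 4.652 mg/L.
DO = C_s − D = 11.7 − 4.652 = 7.048 mg/L.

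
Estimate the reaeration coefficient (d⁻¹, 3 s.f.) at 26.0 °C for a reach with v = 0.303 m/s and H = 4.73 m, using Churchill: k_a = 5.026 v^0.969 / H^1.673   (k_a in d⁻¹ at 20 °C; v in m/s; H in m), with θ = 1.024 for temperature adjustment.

k_a ≈ 0.135 d⁻¹

k_a(20) = 5.026 × 0.303^0.969 / 4.73^1.673 = 5.026 × 0.3144 / 13.46 = 0.1174 d⁻¹.
k_a(26.0) = 0.1174 × 1.024^(26.0−20) = 0.1174 × 1.153 = 0.1354 d⁻¹.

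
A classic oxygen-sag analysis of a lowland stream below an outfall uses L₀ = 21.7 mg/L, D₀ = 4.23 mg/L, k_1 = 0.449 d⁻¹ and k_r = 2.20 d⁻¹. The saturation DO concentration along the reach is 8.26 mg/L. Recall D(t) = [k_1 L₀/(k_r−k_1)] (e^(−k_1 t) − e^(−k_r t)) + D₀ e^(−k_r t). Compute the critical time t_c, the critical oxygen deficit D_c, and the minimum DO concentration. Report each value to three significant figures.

t_c ≈ 0.0921 d; D_c ≈ 4.25 mg/L; min DO ≈ 4.01 mg/L

At the critical point dD/dt = 0, so k_1 L₀ e^(−k_1 t) = k_r D. Substituting D(t) from the Streeter–Phelps equation and solving for t gives
t_c = ln[(k_r/k_1)(1 − D₀(k_r−k_1)/(k_1 L₀))] / (k_r−k_1).
Here k_r−k_1 = 1.751 d⁻¹ and 1 − D₀(k_r−k_1)/(k_1 L₀) = 1 − 4.23×1.751/(0.449×21.7) = 0.2398, so
t_c = ln(4.900 × 0.2398) / 1.751 = 0.1613 / 1.751 = 0.09212 d.
D_c = (k_1/k_r) L₀ e^(−k_1 t_c) = (0.449/2.20) × 21.7 × e^(−0.449×0.09212) = 0.2041 × 21.7 × 0.9595 = 4.249 mg/L.
Minimum DO = C_s − D_c = 8.26 − 4.249 = 4.011 mg/L.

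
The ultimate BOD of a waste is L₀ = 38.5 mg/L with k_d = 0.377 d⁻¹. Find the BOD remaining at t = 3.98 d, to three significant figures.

L ≈ 8.59 mg/L

L_t = L₀ e^(−k_d t) = 38.5 × e^(−0.377×3.98) = 38.5 × 0.2230 = 8.587 mg/L.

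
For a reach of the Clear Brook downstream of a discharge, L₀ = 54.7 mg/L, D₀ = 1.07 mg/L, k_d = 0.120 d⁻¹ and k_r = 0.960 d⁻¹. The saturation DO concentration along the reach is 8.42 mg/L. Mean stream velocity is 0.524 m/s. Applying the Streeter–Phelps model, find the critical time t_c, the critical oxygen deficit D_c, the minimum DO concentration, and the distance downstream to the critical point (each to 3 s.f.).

With k_r/k_d = 8.000 and 1 − D₀(k_r−k_d)/(k_d L₀) = 0.8631,
t_c = ln(8.000 × 0.8631) / (0.960 − 0.120) = ln(6.905) / 0.8400 = 1.932/0.8400 = 2.300 d.
D_c = (k_d/k_r) L₀ e^(−k_d t_c) = (0.120/0.960) × 54.7 × e^(−0.120×2.300) = 0.1250 × 54.7 × 0.7588 = 5.188 mg/L.
Minimum DO = C_s − D_c = 8.42 − 5.188 = 3.232 mg/L.
x_c = v t_c = 0.524 m/s × 2.300 d × 86400 s/d = 104100 m ≈ 104 km.

t_c ≈ 2.30 d; D_c ≈ 5.19 mg/L; min DO ≈ 3.23 mg/L; x_c ≈ 104 km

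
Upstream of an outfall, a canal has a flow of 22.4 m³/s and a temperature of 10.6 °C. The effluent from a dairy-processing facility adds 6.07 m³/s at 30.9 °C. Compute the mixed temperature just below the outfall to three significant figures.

Flow-weighted mixing: C = (Q_r C_r + Q_w C_w)/(Q_r + Q_w)
= (22.4×10.6 + 6.07×30.9)/(22.4 + 6.07) = 425.0/28.47 = 14.93 °C.

14.9 °C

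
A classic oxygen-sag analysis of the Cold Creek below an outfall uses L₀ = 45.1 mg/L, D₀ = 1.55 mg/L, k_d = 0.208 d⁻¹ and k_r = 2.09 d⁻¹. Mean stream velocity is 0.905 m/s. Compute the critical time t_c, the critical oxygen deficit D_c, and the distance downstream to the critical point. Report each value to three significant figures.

t_c = [1/(k_r−k_d)] ln[(k_r/k_d)(1 − D₀(k_r−k_d)/(k_d L₀))]
= [1/(2.09−0.208)] ln[(2.09/0.208)(1 − 1.55×1.882/(0.208×45.1))]
= (1/1.882) ln[10.05 × 0.6890] = 0.5313 × ln(6.923) = 0.5313 × 1.935 = 1.028 d.
D_c = (k_d/k_r) L₀ e^(−k_d t_c) = (0.208/2.09) × 45.1 × e^(−0.208×1.028) = 0.09952 × 45.1 × 0.8075 = 3.624 mg/L.
x_c = v t_c = 0.905 m/s × 1.028 d × 86400 s/d = 80390 m ≈ 80.4 km.

t_c ≈ 1.03 d; D_c ≈ 3.62 mg/L; x_c ≈ 80.4 km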